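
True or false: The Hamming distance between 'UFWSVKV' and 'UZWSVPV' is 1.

Differing positions: 2, 6. Hamming distance = 2, so the claim that d_H = 1 is false.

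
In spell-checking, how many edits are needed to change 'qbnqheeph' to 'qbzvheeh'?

Let D[i][j] be the edit distance between the first i characters of 'qbnqheeph' and the first j characters of 'qbzvheeh', with D[i][0] = i, D[0][j] = j, and D[i][j] = D[i-1][j-1] if the characters match, else 1 + min(D[i-1][j], D[i][j-1], D[i-1][j-1]). Filling the table (rows: prefixes of 'qbnqheeph', columns: prefixes of 'qbzvheeh'):
     ε  q  b  z  v  h  e  e  h
  ε  0  1  2  3  4  5  6  7  8
  q  1  0  1  2  3  4  5  6  7
  b  2  1  0  1  2  3  4  5  6
  n  3  2  1  1  2  3  4  5  6
  q  4  3  2  2  2  3  4  5  6
  h  5  4  3  3  3  2  3  4  5
  e  6  5  4  4  4  3  2  3  4
  e  7  6  5  5  5  4  3  2  3
  p  8  7  6  6  6  5  4  3  3
  h  9  8  7  7  7  6  5  4  3
The bottom-right entry gives D[9][8] = 3, so no sequence of fewer than 3 edits works. Backtracking through the table gives one optimal edit sequence (3 edits):
  qbnqheeph → qbzqheeph (sub n→z @3)
  qbzqheeph → qbzvheeph (sub q→v @4)
  qbzvheeph → qbzvheeh (del p @8)
Edit distance = 3.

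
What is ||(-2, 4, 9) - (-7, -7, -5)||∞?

max(|x_i - y_i|) = max(|-2 - (-7)|, |4 - (-7)|, |9 - (-5)|) = max(5, 11, 14) = 14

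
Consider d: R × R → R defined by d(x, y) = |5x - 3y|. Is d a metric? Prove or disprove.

No. d fails symmetry: d(4, 3) = |5·4 - 3·3| = |11| = 11, but d(3, 4) = |5·3 - 3·4| = |3| = 3. Since 11 ≠ 3, d(x,y) ≠ d(y,x) in general.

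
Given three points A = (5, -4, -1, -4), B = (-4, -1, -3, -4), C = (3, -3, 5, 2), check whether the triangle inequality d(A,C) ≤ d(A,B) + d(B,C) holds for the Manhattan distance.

d(A,B) = 9 + 3 + 2 + 0 = 14, d(B,C) = 7 + 2 + 8 + 6 = 23, d(A,C) = 2 + 1 + 6 + 6 = 15.
d(A,C) = 15 ≤ 14 + 23 = 37. Triangle inequality is satisfied.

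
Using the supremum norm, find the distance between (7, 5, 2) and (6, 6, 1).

max(|x_i - y_i|) = max(|7 - 6|, |5 - 6|, |2 - 1|) = max(1, 1, 1) = 1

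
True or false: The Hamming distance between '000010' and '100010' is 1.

Differing positions: 1. Hamming distance = 1, so the claim is true.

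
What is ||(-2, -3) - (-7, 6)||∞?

max(|x_i - y_i|) = max(|-2 - (-7)|, |-3 - 6|) = max(5, 9) = 9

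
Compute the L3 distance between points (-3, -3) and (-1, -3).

(Σ|x_i - y_i|^3)^(1/3) = (|-3 - (-1)|^3 + |-3 - (-3)|^3)^(1/3)
= (2^3 + 0^3)^(1/3) = (8 + 0)^(1/3) = (8)^(1/3) = 2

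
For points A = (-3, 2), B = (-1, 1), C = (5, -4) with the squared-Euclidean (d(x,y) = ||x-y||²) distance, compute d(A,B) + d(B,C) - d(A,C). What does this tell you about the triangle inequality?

d(A,B) = 2² + 1² = 5, d(B,C) = 6² + 5² = 61, d(A,C) = 8² + 6² = 100.
d(A,B) + d(B,C) - d(A,C) = 5 + 61 - 100 = 66 - 100 = -34. This is < 0, so the triangle inequality FAILS for these points (squared-Euclidean is not a metric).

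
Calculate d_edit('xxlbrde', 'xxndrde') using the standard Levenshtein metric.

Let D[i][j] be the edit distance between the first i characters of 'xxlbrde' and the first j characters of 'xxndrde', with D[i][0] = i, D[0][j] = j, and D[i][j] = D[i-1][j-1] if the characters match, else 1 + min(D[i-1][j], D[i][j-1], D[i-1][j-1]). Filling the table (rows: prefixes of 'xxlbrde', columns: prefixes of 'xxndrde'):
     ε  x  x  n  d  r  d  e
  ε  0  1  2  3  4  5  6  7
  x  1  0  1  2  3  4  5  6
  x  2  1  0  1  2  3  4  5
  l  3  2  1  1  2  3  4  5
  b  4  3  2  2  2  3  4  5
  r  5  4  3  3  3  2  3  4
  d  6  5  4  4  3  3  2  3
  e  7  6  5  5  4  4  3  2
The bottom-right entry gives D[7][7] = 2, so no sequence of fewer than 2 edits works. Backtracking through the table gives one optimal edit sequence (2 edits):
  xxlbrde → xxnbrde (sub l→n @3)
  xxnbrde → xxndrde (sub b→d @4)
Edit distance = 2.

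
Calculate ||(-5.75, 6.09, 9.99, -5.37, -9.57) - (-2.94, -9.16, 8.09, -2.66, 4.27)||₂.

√(Σ(x_i - y_i)²) = √((-5.75 - (-2.94))² + (6.09 - (-9.16))² + (9.99 - 8.09)² + (-5.37 - (-2.66))² + (-9.57 - 4.27)²)
= √((-2.81)² + 15.25² + 1.9² + (-2.71)² + (-13.84)²) = √(7.8961 + 232.5625 + 3.61 + 7.3441 + 191.5456) = √442.9583 ≈ 21.0466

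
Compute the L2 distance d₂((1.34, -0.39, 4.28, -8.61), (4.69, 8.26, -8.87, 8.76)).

√(Σ(x_i - y_i)²) = √((1.34 - 4.69)² + (-0.39 - 8.26)² + (4.28 - (-8.87))² + (-8.61 - 8.76)²)
= √((-3.35)² + (-8.65)² + 13.15² + (-17.37)²) = √(11.2225 + 74.8225 + 172.9225 + 301.7169) = √560.6844 ≈ 23.6788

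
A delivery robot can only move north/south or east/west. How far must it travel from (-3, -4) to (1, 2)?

Σ|x_i - y_i| = |-3 - 1| + |-4 - 2| = 4 + 6 = 10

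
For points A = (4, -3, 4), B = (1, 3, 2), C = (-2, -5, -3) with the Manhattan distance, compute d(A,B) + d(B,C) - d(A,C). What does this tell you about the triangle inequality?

d(A,B) = 3 + 6 + 2 = 11, d(B,C) = 3 + 8 + 5 = 16, d(A,C) = 6 + 2 + 7 = 15.
d(A,B) + d(B,C) - d(A,C) = 11 + 16 - 15 = 27 - 15 = 12. This is ≥ 0, so the triangle inequality holds for these points.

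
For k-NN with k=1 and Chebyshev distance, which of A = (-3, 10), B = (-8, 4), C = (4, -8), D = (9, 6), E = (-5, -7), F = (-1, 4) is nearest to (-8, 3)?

Distances: d(A) = 7, d(B) = 1, d(C) = 12, d(D) = 17, d(E) = 10, d(F) = 7. Nearest: B = (-8, 4) with distance 1.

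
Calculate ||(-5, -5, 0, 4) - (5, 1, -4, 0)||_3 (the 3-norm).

(Σ|x_i - y_i|^3)^(1/3) = (|-5 - 5|^3 + |-5 - 1|^3 + |0 - (-4)|^3 + |4 - 0|^3)^(1/3)
= (10^3 + 6^3 + 4^3 + 4^3)^(1/3) = (1000 + 216 + 64 + 64)^(1/3) = (1344)^(1/3) ≈ 11.0357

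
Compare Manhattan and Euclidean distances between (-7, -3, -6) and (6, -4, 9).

L1 = |-7 - 6| + |-3 - (-4)| + |-6 - 9| = 13 + 1 + 15 = 29
L2 = √(13² + 1² + 15²) = √395 ≈ 19.8746
L1 ≥ L2 always (equality iff movement is along one axis); L1 > L2 here.
Ratio L1/L2 = 29/√395 ≈ 1.4591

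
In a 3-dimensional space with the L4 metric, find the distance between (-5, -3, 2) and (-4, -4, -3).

(Σ|x_i - y_i|^4)^(1/4) = (|-5 - (-4)|^4 + |-3 - (-4)|^4 + |2 - (-3)|^4)^(1/4)
= (1^4 + 1^4 + 5^4)^(1/4) = (1 + 1 + 625)^(1/4) = (627)^(1/4) ≈ 5.004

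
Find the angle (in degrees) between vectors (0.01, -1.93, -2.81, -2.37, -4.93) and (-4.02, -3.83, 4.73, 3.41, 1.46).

With u = (0.01, -1.93, -2.81, -2.37, -4.93), v = (-4.02, -3.83, 4.73, 3.41, 1.46):
u·v = 0.01·(-4.02) + (-1.93)·(-3.83) + (-2.81)·4.73 + (-2.37)·3.41 + (-4.93)·1.46 = (-0.0402) + 7.3919 + (-13.2913) + (-8.0817) + (-7.1978) = -21.2191.
|u| = √(0.01² + (-1.93)² + (-2.81)² + (-2.37)² + (-4.93)²) = √(0.0001 + 3.7249 + 7.8961 + 5.6169 + 24.3049) = √41.5429, |v| = √((-4.02)² + (-3.83)² + 4.73² + 3.41² + 1.46²) = √(16.1604 + 14.6689 + 22.3729 + 11.6281 + 2.1316) = √66.9619.
cos θ = (u·v)/(|u||v|) = -21.2191/(√41.5429·√66.9619) ≈ -0.402314
θ = arccos(-0.402314) ≈ 113.72°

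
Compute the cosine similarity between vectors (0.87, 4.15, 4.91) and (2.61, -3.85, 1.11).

With u = (0.87, 4.15, 4.91), v = (2.61, -3.85, 1.11):
u·v = 0.87·2.61 + 4.15·(-3.85) + 4.91·1.11 = 2.2707 + (-15.9775) + 5.4501 = -8.2567.
|u| = √(0.87² + 4.15² + 4.91²) = √(0.7569 + 17.2225 + 24.1081) = √42.0875, |v| = √(2.61² + (-3.85)² + 1.11²) = √(6.8121 + 14.8225 + 1.2321) = √22.8667.
cos θ = (u·v)/(|u||v|) = -8.2567/(√42.0875·√22.8667) ≈ -0.2662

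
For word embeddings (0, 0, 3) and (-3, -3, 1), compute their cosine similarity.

With u = (0, 0, 3), v = (-3, -3, 1):
u·v = 0·(-3) + 0·(-3) + 3·1 = 0 + 0 + 3 = 3.
|u| = √(0² + 0² + 3²) = √9, |v| = √((-3)² + (-3)² + 1²) = √19, so |u||v| = √(9·19) = √171.
cos θ = (u·v)/(|u||v|) = 3/√171 ≈ 0.2294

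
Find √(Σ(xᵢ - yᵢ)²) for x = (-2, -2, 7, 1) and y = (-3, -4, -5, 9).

√(Σ(x_i - y_i)²) = √((-2 - (-3))² + (-2 - (-4))² + (7 - (-5))² + (1 - 9)²)
= √(1² + 2² + 12² + (-8)²) = √(1 + 4 + 144 + 64) = √213 ≈ 14.5945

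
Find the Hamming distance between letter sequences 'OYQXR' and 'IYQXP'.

Differing positions: 1, 5. Hamming distance = 2.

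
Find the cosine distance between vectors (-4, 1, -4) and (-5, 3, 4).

With u = (-4, 1, -4), v = (-5, 3, 4):
u·v = (-4)·(-5) + 1·3 + (-4)·4 = 20 + 3 + (-16) = 7.
|u| = √((-4)² + 1² + (-4)²) = √33, |v| = √((-5)² + 3² + 4²) = √50, so |u||v| = √(33·50) = √1650.
cos θ = (u·v)/(|u||v|) = 7/√1650 ≈ 0.1723
Cosine distance = 1 - cos θ ≈ 1 - 0.1723 = 0.8277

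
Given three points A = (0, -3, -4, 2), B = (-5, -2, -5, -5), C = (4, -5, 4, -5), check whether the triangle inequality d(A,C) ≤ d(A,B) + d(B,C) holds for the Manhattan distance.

d(A,B) = 5 + 1 + 1 + 7 = 14, d(B,C) = 9 + 3 + 9 + 0 = 21, d(A,C) = 4 + 2 + 8 + 7 = 21.
d(A,C) = 21 ≤ 14 + 21 = 35. Triangle inequality is satisfied.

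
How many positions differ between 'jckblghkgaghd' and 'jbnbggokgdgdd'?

Differing positions: 2, 3, 5, 7, 10, 12. Hamming distance = 6.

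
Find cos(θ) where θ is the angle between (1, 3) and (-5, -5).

With u = (1, 3), v = (-5, -5):
u·v = 1·(-5) + 3·(-5) = (-5) + (-15) = -20.
|u| = √(1² + 3²) = √10, |v| = √((-5)² + (-5)²) = √50, so |u||v| = √(10·50) = √500.
cos θ = (u·v)/(|u||v|) = -20/√500 ≈ -0.8944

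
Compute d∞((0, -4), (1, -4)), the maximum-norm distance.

max(|x_i - y_i|) = max(|0 - 1|, |-4 - (-4)|) = max(1, 0) = 1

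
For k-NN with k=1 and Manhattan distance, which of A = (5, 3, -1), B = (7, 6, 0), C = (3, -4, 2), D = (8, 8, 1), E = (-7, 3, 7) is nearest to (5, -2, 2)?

Distances: d(A) = 8, d(B) = 12, d(C) = 4, d(D) = 14, d(E) = 22. Nearest: C = (3, -4, 2) with distance 4.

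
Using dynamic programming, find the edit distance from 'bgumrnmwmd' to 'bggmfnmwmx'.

Let D[i][j] be the edit distance between the first i characters of 'bgumrnmwmd' and the first j characters of 'bggmfnmwmx', with D[i][0] = i, D[0][j] = j, and D[i][j] = D[i-1][j-1] if the characters match, else 1 + min(D[i-1][j], D[i][j-1], D[i-1][j-1]). Filling the table (rows: prefixes of 'bgumrnmwmd', columns: prefixes of 'bggmfnmwmx'):
     ε  b  g  g  m  f  n  m  w  m  x
  ε  0  1  2  3  4  5  6  7  8  9 10
  b  1  0  1  2  3  4  5  6  7  8  9
  g  2  1  0  1  2  3  4  5  6  7  8
  u  3  2  1  1  2  3  4  5  6  7  8
  m  4  3  2  2  1  2  3  4  5  6  7
  r  5  4  3  3  2  2  3  4  5  6  7
  n  6  5  4  4  3  3  2  3  4  5  6
  m  7  6  5  5  4  4  3  2  3  4  5
  w  8  7  6  6  5  5  4  3  2  3  4
  m  9  8  7  7  6  6  5  4  3  2  3
  d 10  9  8  8  7  7  6  5  4  3  3
The bottom-right entry gives D[10][10] = 3, so no sequence of fewer than 3 edits works. Backtracking through the table gives one optimal edit sequence (3 edits):
  bgumrnmwmd → bggmrnmwmd (sub u→g @3)
  bggmrnmwmd → bggmfnmwmd (sub r→f @5)
  bggmfnmwmd → bggmfnmwmx (sub d→x @10)
Edit distance = 3.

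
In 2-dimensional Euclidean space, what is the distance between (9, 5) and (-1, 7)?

√(Σ(x_i - y_i)²) = √((9 - (-1))² + (5 - 7)²)
= √(10² + (-2)²) = √(100 + 4) = √104 ≈ 10.198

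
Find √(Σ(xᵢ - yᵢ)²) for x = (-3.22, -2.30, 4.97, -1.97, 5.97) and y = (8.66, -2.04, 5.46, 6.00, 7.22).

√(Σ(x_i - y_i)²) = √((-3.22 - 8.66)² + (-2.3 - (-2.04))² + (4.97 - 5.46)² + (-1.97 - 6)² + (5.97 - 7.22)²)
= √((-11.88)² + (-0.26)² + (-0.49)² + (-7.97)² + (-1.25)²) = √(141.1344 + 0.0676 + 0.2401 + 63.5209 + 1.5625) = √206.5255 ≈ 14.371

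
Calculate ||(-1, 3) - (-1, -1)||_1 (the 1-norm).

Σ|x_i - y_i| = |-1 - (-1)| + |3 - (-1)| = 0 + 4 = 4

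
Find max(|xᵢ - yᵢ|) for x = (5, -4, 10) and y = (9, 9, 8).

max(|x_i - y_i|) = max(|5 - 9|, |-4 - 9|, |10 - 8|) = max(4, 13, 2) = 13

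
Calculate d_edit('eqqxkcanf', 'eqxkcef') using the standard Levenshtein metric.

Let D[i][j] be the edit distance between the first i characters of 'eqqxkcanf' and the first j characters of 'eqxkcef', with D[i][0] = i, D[0][j] = j, and D[i][j] = D[i-1][j-1] if the characters match, else 1 + min(D[i-1][j], D[i][j-1], D[i-1][j-1]). Filling the table (rows: prefixes of 'eqqxkcanf', columns: prefixes of 'eqxkcef'):
     ε  e  q  x  k  c  e  f
  ε  0  1  2  3  4  5  6  7
  e  1  0  1  2  3  4  5  6
  q  2  1  0  1  2  3  4  5
  q  3  2  1  1  2  3  4  5
  x  4  3  2  1  2  3  4  5
  k  5  4  3  2  1  2  3  4
  c  6  5  4  3  2  1  2  3
  a  7  6  5  4  3  2  2  3
  n  8  7  6  5  4  3  3  3
  f  9  8  7  6  5  4  4  3
The bottom-right entry gives D[9][7] = 3, so no sequence of fewer than 3 edits works. Backtracking through the table gives one optimal edit sequence (3 edits):
  eqqxkcanf → eqxkcanf (del q @2)
  eqxkcanf → eqxkcnf (del a @6)
  eqxkcnf → eqxkcef (sub n→e @6)
Edit distance = 3.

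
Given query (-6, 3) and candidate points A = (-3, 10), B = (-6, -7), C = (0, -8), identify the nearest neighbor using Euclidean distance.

Distances: d(A) ≈ 7.6158, d(B) = 10, d(C) ≈ 12.53. Nearest: A = (-3, 10) with distance 7.6158.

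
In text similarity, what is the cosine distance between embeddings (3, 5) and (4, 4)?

With u = (3, 5), v = (4, 4):
u·v = 3·4 + 5·4 = 12 + 20 = 32.
|u| = √(3² + 5²) = √34, |v| = √(4² + 4²) = √32, so |u||v| = √(34·32) = √1088.
cos θ = (u·v)/(|u||v|) = 32/√1088 ≈ 0.9701
Cosine distance = 1 - cos θ ≈ 1 - 0.9701 = 0.0299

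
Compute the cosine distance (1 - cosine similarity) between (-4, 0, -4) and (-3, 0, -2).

With u = (-4, 0, -4), v = (-3, 0, -2):
u·v = (-4)·(-3) + 0·0 + (-4)·(-2) = 12 + 0 + 8 = 20.
|u| = √((-4)² + 0² + (-4)²) = √32, |v| = √((-3)² + 0² + (-2)²) = √13, so |u||v| = √(32·13) = √416.
cos θ = (u·v)/(|u||v|) = 20/√416 ≈ 0.9806
Cosine distance = 1 - cos θ ≈ 1 - 0.9806 = 0.0194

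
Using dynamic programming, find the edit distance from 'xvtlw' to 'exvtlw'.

Let D[i][j] be the edit distance between the first i characters of 'xvtlw' and the first j characters of 'exvtlw', with D[i][0] = i, D[0][j] = j, and D[i][j] = D[i-1][j-1] if the characters match, else 1 + min(D[i-1][j], D[i][j-1], D[i-1][j-1]). Filling the table (rows: prefixes of 'xvtlw', columns: prefixes of 'exvtlw'):
     ε  e  x  v  t  l  w
  ε  0  1  2  3  4  5  6
  x  1  1  1  2  3  4  5
  v  2  2  2  1  2  3  4
  t  3  3  3  2  1  2  3
  l  4  4  4  3  2  1  2
  w  5  5  5  4  3  2  1
The bottom-right entry gives D[5][6] = 1, so no sequence of fewer than 1 edit works. Backtracking through the table gives one optimal edit sequence (1 edit):
  xvtlw → exvtlw (ins e @1)
Edit distance = 1.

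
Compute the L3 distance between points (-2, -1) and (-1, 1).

(Σ|x_i - y_i|^3)^(1/3) = (|-2 - (-1)|^3 + |-1 - 1|^3)^(1/3)
= (1^3 + 2^3)^(1/3) = (1 + 8)^(1/3) = (9)^(1/3) ≈ 2.0801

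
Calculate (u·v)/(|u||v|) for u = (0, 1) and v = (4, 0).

With u = (0, 1), v = (4, 0):
u·v = 0·4 + 1·0 = 0 + 0 = 0.
|u| = √(0² + 1²) = √1, |v| = √(4² + 0²) = √16, so |u||v| = √(1·16) = √16 = 4.
cos θ = (u·v)/(|u||v|) = 0/4 = 0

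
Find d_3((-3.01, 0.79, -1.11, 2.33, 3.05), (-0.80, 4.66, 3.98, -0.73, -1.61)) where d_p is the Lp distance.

(Σ|x_i - y_i|^3)^(1/3) = (|-3.01 - (-0.8)|^3 + |0.79 - 4.66|^3 + |-1.11 - 3.98|^3 + |2.33 - (-0.73)|^3 + |3.05 - (-1.61)|^3)^(1/3)
= (2.21^3 + 3.87^3 + 5.09^3 + 3.06^3 + 4.66^3)^(1/3) ≈ (10.7939 + 57.9606 + 131.8722 + 28.6526 + 101.1947)^(1/3) = (330.474)^(1/3) ≈ 6.9137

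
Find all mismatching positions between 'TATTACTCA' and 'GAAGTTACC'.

Differing positions: 1, 3, 4, 5, 6, 7, 9. Hamming distance = 7.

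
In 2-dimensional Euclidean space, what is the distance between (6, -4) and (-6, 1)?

√(Σ(x_i - y_i)²) = √((6 - (-6))² + (-4 - 1)²)
= √(12² + (-5)²) = √(144 + 25) = √169 = 13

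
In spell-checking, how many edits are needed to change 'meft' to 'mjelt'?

Let D[i][j] be the edit distance between the first i characters of 'meft' and the first j characters of 'mjelt', with D[i][0] = i, D[0][j] = j, and D[i][j] = D[i-1][j-1] if the characters match, else 1 + min(D[i-1][j], D[i][j-1], D[i-1][j-1]). Filling the table (rows: prefixes of 'meft', columns: prefixes of 'mjelt'):
     ε  m  j  e  l  t
  ε  0  1  2  3  4  5
  m  1  0  1  2  3  4
  e  2  1  1  1  2  3
  f  3  2  2  2  2  3
  t  4  3  3  3  3  2
The bottom-right entry gives D[4][5] = 2, so no sequence of fewer than 2 edits works. Backtracking through the table gives one optimal edit sequence (2 edits):
  meft → mjeft (ins j @2)
  mjeft → mjelt (sub f→l @4)
Edit distance = 2.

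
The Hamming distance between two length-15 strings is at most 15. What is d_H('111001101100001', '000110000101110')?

Differing positions: 1, 2, 3, 4, 5, 6, 7, 9, 12, 13, 14, 15. Hamming distance = 12. The maximum possible Hamming distance for length-15 strings is 15, so d_H/15 = 12/15 = 0.8.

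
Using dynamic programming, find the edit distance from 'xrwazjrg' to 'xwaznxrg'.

Let D[i][j] be the edit distance between the first i characters of 'xrwazjrg' and the first j characters of 'xwaznxrg', with D[i][0] = i, D[0][j] = j, and D[i][j] = D[i-1][j-1] if the characters match, else 1 + min(D[i-1][j], D[i][j-1], D[i-1][j-1]). Filling the table (rows: prefixes of 'xrwazjrg', columns: prefixes of 'xwaznxrg'):
     ε  x  w  a  z  n  x  r  g
  ε  0  1  2  3  4  5  6  7  8
  x  1  0  1  2  3  4  5  6  7
  r  2  1  1  2  3  4  5  5  6
  w  3  2  1  2  3  4  5  6  6
  a  4  3  2  1  2  3  4  5  6
  z  5  4  3  2  1  2  3  4  5
  j  6  5  4  3  2  2  3  4  5
  r  7  6  5  4  3  3  3  3  4
  g  8  7  6  5  4  4  4  4  3
The bottom-right entry gives D[8][8] = 3, so no sequence of fewer than 3 edits works. Backtracking through the table gives one optimal edit sequence (3 edits):
  xrwazjrg → xwazjrg (del r @2)
  xwazjrg → xwaznjrg (ins n @5)
  xwaznjrg → xwaznxrg (sub j→x @6)
Edit distance = 3.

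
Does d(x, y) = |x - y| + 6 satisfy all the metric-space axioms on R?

No. d fails identity of indiscernibles (specifically d(x,x) = 0): d(2, 2) = |2 - 2| + 6 = 0 + 6 = 6 ≠ 0.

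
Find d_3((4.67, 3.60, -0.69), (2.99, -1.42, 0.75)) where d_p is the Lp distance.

(Σ|x_i - y_i|^3)^(1/3) = (|4.67 - 2.99|^3 + |3.6 - (-1.42)|^3 + |-0.69 - 0.75|^3)^(1/3)
= (1.68^3 + 5.02^3 + 1.44^3)^(1/3) ≈ (4.7416 + 126.506 + 2.986)^(1/3) = (134.2336)^(1/3) ≈ 5.1202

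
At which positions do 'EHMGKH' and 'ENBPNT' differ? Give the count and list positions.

Differing positions: 2, 3, 4, 5, 6. Hamming distance = 5.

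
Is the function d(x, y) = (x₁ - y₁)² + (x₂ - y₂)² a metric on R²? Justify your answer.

No. The squared Euclidean distance fails the triangle inequality. Counterexample: x = (0, 0), y = (3, 5), z = (6, 10). d(x,z) = 6² + 10² = 136, but d(x,y) + d(y,z) = (3² + 5²) + (3² + 5²) = 34 + 34 = 68. Since 136 > 68, the triangle inequality is violated. (Note: √d, the ordinary Euclidean distance, IS a metric.)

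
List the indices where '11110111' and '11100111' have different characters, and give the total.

Differing positions: 4. Hamming distance = 1.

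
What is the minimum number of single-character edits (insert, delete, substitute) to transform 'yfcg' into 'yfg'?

Let D[i][j] be the edit distance between the first i characters of 'yfcg' and the first j characters of 'yfg', with D[i][0] = i, D[0][j] = j, and D[i][j] = D[i-1][j-1] if the characters match, else 1 + min(D[i-1][j], D[i][j-1], D[i-1][j-1]). Filling the table (rows: prefixes of 'yfcg', columns: prefixes of 'yfg'):
     ε  y  f  g
  ε  0  1  2  3
  y  1  0  1  2
  f  2  1  0  1
  c  3  2  1  1
  g  4  3  2  1
The bottom-right entry gives D[4][3] = 1, so no sequence of fewer than 1 edit works. Backtracking through the table gives one optimal edit sequence (1 edit):
  yfcg → yfg (del c @3)
Edit distance = 1.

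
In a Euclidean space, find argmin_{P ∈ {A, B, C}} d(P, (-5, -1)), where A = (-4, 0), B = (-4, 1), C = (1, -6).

Distances: d(A) ≈ 1.4142, d(B) ≈ 2.2361, d(C) ≈ 7.8102. Nearest: A = (-4, 0) with distance 1.4142.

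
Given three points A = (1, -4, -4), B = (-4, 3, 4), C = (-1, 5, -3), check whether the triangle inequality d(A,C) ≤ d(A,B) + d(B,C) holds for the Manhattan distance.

d(A,B) = 5 + 7 + 8 = 20, d(B,C) = 3 + 2 + 7 = 12, d(A,C) = 2 + 9 + 1 = 12.
d(A,C) = 12 ≤ 20 + 12 = 32. Triangle inequality is satisfied.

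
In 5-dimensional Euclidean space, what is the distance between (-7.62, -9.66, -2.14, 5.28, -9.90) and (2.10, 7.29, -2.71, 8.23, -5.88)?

√(Σ(x_i - y_i)²) = √((-7.62 - 2.1)² + (-9.66 - 7.29)² + (-2.14 - (-2.71))² + (5.28 - 8.23)² + (-9.9 - (-5.88))²)
= √((-9.72)² + (-16.95)² + 0.57² + (-2.95)² + (-4.02)²) = √(94.4784 + 287.3025 + 0.3249 + 8.7025 + 16.1604) = √406.9687 ≈ 20.1735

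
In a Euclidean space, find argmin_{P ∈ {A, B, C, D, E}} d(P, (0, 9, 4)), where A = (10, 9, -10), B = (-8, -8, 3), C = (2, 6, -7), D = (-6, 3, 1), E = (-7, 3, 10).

Distances: d(A) ≈ 17.2047, d(B) ≈ 18.8149, d(C) ≈ 11.5758, d(D) = 9, d(E) = 11. Nearest: D = (-6, 3, 1) with distance 9.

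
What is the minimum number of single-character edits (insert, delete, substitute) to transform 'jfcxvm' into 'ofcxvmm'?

Let D[i][j] be the edit distance between the first i characters of 'jfcxvm' and the first j characters of 'ofcxvmm', with D[i][0] = i, D[0][j] = j, and D[i][j] = D[i-1][j-1] if the characters match, else 1 + min(D[i-1][j], D[i][j-1], D[i-1][j-1]). Filling the table (rows: prefixes of 'jfcxvm', columns: prefixes of 'ofcxvmm'):
     ε  o  f  c  x  v  m  m
  ε  0  1  2  3  4  5  6  7
  j  1  1  2  3  4  5  6  7
  f  2  2  1  2  3  4  5  6
  c  3  3  2  1  2  3  4  5
  x  4  4  3  2  1  2  3  4
  v  5  5  4  3  2  1  2  3
  m  6  6  5  4  3  2  1  2
The bottom-right entry gives D[6][7] = 2, so no sequence of fewer than 2 edits works. Backtracking through the table gives one optimal edit sequence (2 edits):
  jfcxvm → ofcxvm (sub j→o @1)
  ofcxvm → ofcxvmm (ins m @6)
Edit distance = 2.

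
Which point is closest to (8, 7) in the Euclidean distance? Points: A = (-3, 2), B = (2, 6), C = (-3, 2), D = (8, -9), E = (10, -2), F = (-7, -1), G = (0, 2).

Distances: d(A) ≈ 12.083, d(B) ≈ 6.0828, d(C) ≈ 12.083, d(D) = 16, d(E) ≈ 9.2195, d(F) = 17, d(G) ≈ 9.434. Nearest: B = (2, 6) with distance 6.0828.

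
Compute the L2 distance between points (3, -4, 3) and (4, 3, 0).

(Σ|x_i - y_i|^2)^(1/2) = (|3 - 4|^2 + |-4 - 3|^2 + |3 - 0|^2)^(1/2)
= (1^2 + 7^2 + 3^2)^(1/2) = (1 + 49 + 9)^(1/2) = (59)^(1/2) ≈ 7.6811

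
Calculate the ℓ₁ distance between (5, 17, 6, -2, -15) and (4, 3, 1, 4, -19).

Σ|x_i - y_i| = |5 - 4| + |17 - 3| + |6 - 1| + |-2 - 4| + |-15 - (-19)| = 1 + 14 + 5 + 6 + 4 = 30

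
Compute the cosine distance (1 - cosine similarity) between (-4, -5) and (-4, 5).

With u = (-4, -5), v = (-4, 5):
u·v = (-4)·(-4) + (-5)·5 = 16 + (-25) = -9.
|u| = √((-4)² + (-5)²) = √41, |v| = √((-4)² + 5²) = √41, so |u||v| = √(41·41) = √1681 = 41.
cos θ = (u·v)/(|u||v|) = -9/41 ≈ -0.2195
Cosine distance = 1 - cos θ ≈ 1 - (-0.2195) = 1.2195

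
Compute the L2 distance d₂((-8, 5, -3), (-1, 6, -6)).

√(Σ(x_i - y_i)²) = √((-8 - (-1))² + (5 - 6)² + (-3 - (-6))²)
= √((-7)² + (-1)² + 3²) = √(49 + 1 + 9) = √59 ≈ 7.6811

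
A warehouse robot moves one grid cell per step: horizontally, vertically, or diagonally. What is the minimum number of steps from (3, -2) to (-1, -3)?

max(|x_i - y_i|) = max(|3 - (-1)|, |-2 - (-3)|) = max(4, 1) = 4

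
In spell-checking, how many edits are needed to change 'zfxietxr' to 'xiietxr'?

Let D[i][j] be the edit distance between the first i characters of 'zfxietxr' and the first j characters of 'xiietxr', with D[i][0] = i, D[0][j] = j, and D[i][j] = D[i-1][j-1] if the characters match, else 1 + min(D[i-1][j], D[i][j-1], D[i-1][j-1]). Filling the table (rows: prefixes of 'zfxietxr', columns: prefixes of 'xiietxr'):
     ε  x  i  i  e  t  x  r
  ε  0  1  2  3  4  5  6  7
  z  1  1  2  3  4  5  6  7
  f  2  2  2  3  4  5  6  7
  x  3  2  3  3  4  5  5  6
  i  4  3  2  3  4  5  6  6
  e  5  4  3  3  3  4  5  6
  t  6  5  4  4  4  3  4  5
  x  7  6  5  5  5  4  3  4
  r  8  7  6  6  6  5  4  3
The bottom-right entry gives D[8][7] = 3, so no sequence of fewer than 3 edits works. Backtracking through the table gives one optimal edit sequence (3 edits):
  zfxietxr → fxietxr (del z @1)
  fxietxr → xxietxr (sub f→x @1)
  xxietxr → xiietxr (sub x→i @2)
Edit distance = 3.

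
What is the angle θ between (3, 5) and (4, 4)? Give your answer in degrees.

With u = (3, 5), v = (4, 4):
u·v = 3·4 + 5·4 = 12 + 20 = 32.
|u| = √(3² + 5²) = √34, |v| = √(4² + 4²) = √32, so |u||v| = √(34·32) = √1088.
cos θ = (u·v)/(|u||v|) = 32/√1088 ≈ 0.970143
θ = arccos(0.970143) ≈ 14.04°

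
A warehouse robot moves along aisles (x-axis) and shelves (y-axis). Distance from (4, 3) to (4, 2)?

Σ|x_i - y_i| = |4 - 4| + |3 - 2| = 0 + 1 = 1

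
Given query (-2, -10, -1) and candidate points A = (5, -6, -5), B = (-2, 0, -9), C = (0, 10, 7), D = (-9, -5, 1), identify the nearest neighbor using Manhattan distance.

Distances: d(A) = 15, d(B) = 18, d(C) = 30, d(D) = 14. Nearest: D = (-9, -5, 1) with distance 14.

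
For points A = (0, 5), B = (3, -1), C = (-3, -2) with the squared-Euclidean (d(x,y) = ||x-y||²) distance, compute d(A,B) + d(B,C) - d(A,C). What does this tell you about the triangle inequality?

d(A,B) = 3² + 6² = 45, d(B,C) = 6² + 1² = 37, d(A,C) = 3² + 7² = 58.
d(A,B) + d(B,C) - d(A,C) = 45 + 37 - 58 = 82 - 58 = 24. This is ≥ 0, so the triangle inequality holds for these points.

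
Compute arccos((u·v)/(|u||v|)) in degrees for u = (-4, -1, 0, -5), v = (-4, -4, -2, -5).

With u = (-4, -1, 0, -5), v = (-4, -4, -2, -5):
u·v = (-4)·(-4) + (-1)·(-4) + 0·(-2) + (-5)·(-5) = 16 + 4 + 0 + 25 = 45.
|u| = √((-4)² + (-1)² + 0² + (-5)²) = √42, |v| = √((-4)² + (-4)² + (-2)² + (-5)²) = √61, so |u||v| = √(42·61) = √2562.
cos θ = (u·v)/(|u||v|) = 45/√2562 ≈ 0.889043
θ = arccos(0.889043) ≈ 27.25°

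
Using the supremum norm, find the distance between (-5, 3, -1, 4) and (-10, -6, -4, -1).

max(|x_i - y_i|) = max(|-5 - (-10)|, |3 - (-6)|, |-1 - (-4)|, |4 - (-1)|) = max(5, 9, 3, 5) = 9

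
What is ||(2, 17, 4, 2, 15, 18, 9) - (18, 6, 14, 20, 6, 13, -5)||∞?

max(|x_i - y_i|) = max(|2 - 18|, |17 - 6|, |4 - 14|, |2 - 20|, |15 - 6|, |18 - 13|, |9 - (-5)|) = max(16, 11, 10, 18, 9, 5, 14) = 18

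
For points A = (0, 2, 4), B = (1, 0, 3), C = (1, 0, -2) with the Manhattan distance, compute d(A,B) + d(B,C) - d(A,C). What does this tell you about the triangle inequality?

d(A,B) = 1 + 2 + 1 = 4, d(B,C) = 0 + 0 + 5 = 5, d(A,C) = 1 + 2 + 6 = 9.
d(A,B) + d(B,C) - d(A,C) = 4 + 5 - 9 = 9 - 9 = 0. This is ≥ 0, so the triangle inequality holds for these points.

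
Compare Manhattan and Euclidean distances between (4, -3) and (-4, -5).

L1 = |4 - (-4)| + |-3 - (-5)| = 8 + 2 = 10
L2 = √(8² + 2²) = √68 ≈ 8.2462
L1 ≥ L2 always (equality iff movement is along one axis); L1 > L2 here.
Ratio L1/L2 = 10/√68 ≈ 1.2127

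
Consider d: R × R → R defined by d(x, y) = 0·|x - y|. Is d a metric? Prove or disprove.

No. With c = 0, d(x,y) = 0 for all x, y. This fails identity of indiscernibles: d(8, 14) = 0 but 8 ≠ 14.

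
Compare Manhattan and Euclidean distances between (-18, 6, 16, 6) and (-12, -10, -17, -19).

L1 = |-18 - (-12)| + |6 - (-10)| + |16 - (-17)| + |6 - (-19)| = 6 + 16 + 33 + 25 = 80
L2 = √(6² + 16² + 33² + 25²) = √2006 ≈ 44.7884
L1 ≥ L2 always (equality iff movement is along one axis); L1 > L2 here.
Ratio L1/L2 = 80/√2006 ≈ 1.7862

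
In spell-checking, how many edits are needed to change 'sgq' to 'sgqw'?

Let D[i][j] be the edit distance between the first i characters of 'sgq' and the first j characters of 'sgqw', with D[i][0] = i, D[0][j] = j, and D[i][j] = D[i-1][j-1] if the characters match, else 1 + min(D[i-1][j], D[i][j-1], D[i-1][j-1]). Filling the table (rows: prefixes of 'sgq', columns: prefixes of 'sgqw'):
     ε  s  g  q  w
  ε  0  1  2  3  4
  s  1  0  1  2  3
  g  2  1  0  1  2
  q  3  2  1  0  1
The bottom-right entry gives D[3][4] = 1, so no sequence of fewer than 1 edit works. Backtracking through the table gives one optimal edit sequence (1 edit):
  sgq → sgqw (ins w @4)
Edit distance = 1.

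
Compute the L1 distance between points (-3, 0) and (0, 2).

Σ|x_i - y_i| = |-3 - 0| + |0 - 2| = 3 + 2 = 5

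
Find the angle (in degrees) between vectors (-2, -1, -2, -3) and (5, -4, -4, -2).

With u = (-2, -1, -2, -3), v = (5, -4, -4, -2):
u·v = (-2)·5 + (-1)·(-4) + (-2)·(-4) + (-3)·(-2) = (-10) + 4 + 8 + 6 = 8.
|u| = √((-2)² + (-1)² + (-2)² + (-3)²) = √18, |v| = √(5² + (-4)² + (-4)² + (-2)²) = √61, so |u||v| = √(18·61) = √1098.
cos θ = (u·v)/(|u||v|) = 8/√1098 ≈ 0.241429
θ = arccos(0.241429) ≈ 76.03°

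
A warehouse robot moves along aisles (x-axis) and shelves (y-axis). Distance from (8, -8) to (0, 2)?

Σ|x_i - y_i| = |8 - 0| + |-8 - 2| = 8 + 10 = 18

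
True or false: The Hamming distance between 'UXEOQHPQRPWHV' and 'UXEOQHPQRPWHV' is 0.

Differing positions: none. Hamming distance = 0, so the claim is true.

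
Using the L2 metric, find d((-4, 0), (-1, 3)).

√(Σ(x_i - y_i)²) = √((-4 - (-1))² + (0 - 3)²)
= √((-3)² + (-3)²) = √(9 + 9) = √18 ≈ 4.2426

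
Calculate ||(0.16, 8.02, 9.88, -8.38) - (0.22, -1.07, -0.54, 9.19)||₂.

√(Σ(x_i - y_i)²) = √((0.16 - 0.22)² + (8.02 - (-1.07))² + (9.88 - (-0.54))² + (-8.38 - 9.19)²)
= √((-0.06)² + 9.09² + 10.42² + (-17.57)²) = √(0.0036 + 82.6281 + 108.5764 + 308.7049) = √499.913 ≈ 22.3587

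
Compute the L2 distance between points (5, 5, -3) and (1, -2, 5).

(Σ|x_i - y_i|^2)^(1/2) = (|5 - 1|^2 + |5 - (-2)|^2 + |-3 - 5|^2)^(1/2)
= (4^2 + 7^2 + 8^2)^(1/2) = (16 + 49 + 64)^(1/2) = (129)^(1/2) ≈ 11.3578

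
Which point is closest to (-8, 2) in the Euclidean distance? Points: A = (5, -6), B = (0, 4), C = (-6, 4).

Distances: d(A) ≈ 15.2643, d(B) ≈ 8.2462, d(C) ≈ 2.8284. Nearest: C = (-6, 4) with distance 2.8284.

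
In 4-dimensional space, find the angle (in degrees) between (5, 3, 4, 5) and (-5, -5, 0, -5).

With u = (5, 3, 4, 5), v = (-5, -5, 0, -5):
u·v = 5·(-5) + 3·(-5) + 4·0 + 5·(-5) = (-25) + (-15) + 0 + (-25) = -65.
|u| = √(5² + 3² + 4² + 5²) = √75, |v| = √((-5)² + (-5)² + 0² + (-5)²) = √75, so |u||v| = √(75·75) = √5625 = 75.
cos θ = (u·v)/(|u||v|) = -65/75 ≈ -0.866667
θ = arccos(-0.866667) ≈ 150.07°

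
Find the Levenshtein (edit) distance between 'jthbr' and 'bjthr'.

Let D[i][j] be the edit distance between the first i characters of 'jthbr' and the first j characters of 'bjthr', with D[i][0] = i, D[0][j] = j, and D[i][j] = D[i-1][j-1] if the characters match, else 1 + min(D[i-1][j], D[i][j-1], D[i-1][j-1]). Filling the table (rows: prefixes of 'jthbr', columns: prefixes of 'bjthr'):
     ε  b  j  t  h  r
  ε  0  1  2  3  4  5
  j  1  1  1  2  3  4
  t  2  2  2  1  2  3
  h  3  3  3  2  1  2
  b  4  3  4  3  2  2
  r  5  4  4  4  3  2
The bottom-right entry gives D[5][5] = 2, so no sequence of fewer than 2 edits works. Backtracking through the table gives one optimal edit sequence (2 edits):
  jthbr → bjthbr (ins b @1)
  bjthbr → bjthr (del b @5)
Edit distance = 2.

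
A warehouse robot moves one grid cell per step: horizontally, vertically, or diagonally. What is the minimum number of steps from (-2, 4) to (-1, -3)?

max(|x_i - y_i|) = max(|-2 - (-1)|, |4 - (-3)|) = max(1, 7) = 7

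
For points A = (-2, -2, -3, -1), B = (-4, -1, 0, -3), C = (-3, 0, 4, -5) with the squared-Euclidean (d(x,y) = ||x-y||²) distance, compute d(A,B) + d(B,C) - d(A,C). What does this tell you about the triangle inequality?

d(A,B) = 2² + 1² + 3² + 2² = 18, d(B,C) = 1² + 1² + 4² + 2² = 22, d(A,C) = 1² + 2² + 7² + 4² = 70.
d(A,B) + d(B,C) - d(A,C) = 18 + 22 - 70 = 40 - 70 = -30. This is < 0, so the triangle inequality FAILS for these points (squared-Euclidean is not a metric).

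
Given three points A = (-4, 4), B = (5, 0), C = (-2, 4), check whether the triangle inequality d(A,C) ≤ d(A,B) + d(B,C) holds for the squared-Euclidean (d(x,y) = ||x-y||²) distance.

d(A,B) = 9² + 4² = 97, d(B,C) = 7² + 4² = 65, d(A,C) = 2² + 0² = 4.
d(A,C) = 4 ≤ 97 + 65 = 162. Triangle inequality is satisfied.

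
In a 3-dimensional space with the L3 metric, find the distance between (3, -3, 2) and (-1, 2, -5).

(Σ|x_i - y_i|^3)^(1/3) = (|3 - (-1)|^3 + |-3 - 2|^3 + |2 - (-5)|^3)^(1/3)
= (4^3 + 5^3 + 7^3)^(1/3) = (64 + 125 + 343)^(1/3) = (532)^(1/3) ≈ 8.1028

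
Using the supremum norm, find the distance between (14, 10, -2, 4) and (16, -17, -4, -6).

max(|x_i - y_i|) = max(|14 - 16|, |10 - (-17)|, |-2 - (-4)|, |4 - (-6)|) = max(2, 27, 2, 10) = 27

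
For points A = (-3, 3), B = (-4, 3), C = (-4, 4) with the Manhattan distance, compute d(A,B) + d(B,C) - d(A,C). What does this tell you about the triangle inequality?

d(A,B) = 1 + 0 = 1, d(B,C) = 0 + 1 = 1, d(A,C) = 1 + 1 = 2.
d(A,B) + d(B,C) - d(A,C) = 1 + 1 - 2 = 2 - 2 = 0. This is ≥ 0, so the triangle inequality holds for these points.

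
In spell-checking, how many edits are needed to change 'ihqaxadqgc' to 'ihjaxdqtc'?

Let D[i][j] be the edit distance between the first i characters of 'ihqaxadqgc' and the first j characters of 'ihjaxdqtc', with D[i][0] = i, D[0][j] = j, and D[i][j] = D[i-1][j-1] if the characters match, else 1 + min(D[i-1][j], D[i][j-1], D[i-1][j-1]). Filling the table (rows: prefixes of 'ihqaxadqgc', columns: prefixes of 'ihjaxdqtc'):
     ε  i  h  j  a  x  d  q  t  c
  ε  0  1  2  3  4  5  6  7  8  9
  i  1  0  1  2  3  4  5  6  7  8
  h  2  1  0  1  2  3  4  5  6  7
  q  3  2  1  1  2  3  4  4  5  6
  a  4  3  2  2  1  2  3  4  5  6
  x  5  4  3  3  2  1  2  3  4  5
  a  6  5  4  4  3  2  2  3  4  5
  d  7  6  5  5  4  3  2  3  4  5
  q  8  7  6  6  5  4  3  2  3  4
  g  9  8  7  7  6  5  4  3  3  4
  c 10  9  8  8  7  6  5  4  4  3
The bottom-right entry gives D[10][9] = 3, so no sequence of fewer than 3 edits works. Backtracking through the table gives one optimal edit sequence (3 edits):
  ihqaxadqgc → ihjaxadqgc (sub q→j @3)
  ihjaxadqgc → ihjaxdqgc (del a @6)
  ihjaxdqgc → ihjaxdqtc (sub g→t @8)
Edit distance = 3.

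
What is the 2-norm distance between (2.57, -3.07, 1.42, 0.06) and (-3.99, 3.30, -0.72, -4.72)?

(Σ|x_i - y_i|^2)^(1/2) = (|2.57 - (-3.99)|^2 + |-3.07 - 3.3|^2 + |1.42 - (-0.72)|^2 + |0.06 - (-4.72)|^2)^(1/2)
= (6.56^2 + 6.37^2 + 2.14^2 + 4.78^2)^(1/2) = (43.0336 + 40.5769 + 4.5796 + 22.8484)^(1/2) = (111.0385)^(1/2) ≈ 10.5375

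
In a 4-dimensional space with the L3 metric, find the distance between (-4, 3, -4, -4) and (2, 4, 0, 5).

(Σ|x_i - y_i|^3)^(1/3) = (|-4 - 2|^3 + |3 - 4|^3 + |-4 - 0|^3 + |-4 - 5|^3)^(1/3)
= (6^3 + 1^3 + 4^3 + 9^3)^(1/3) = (216 + 1 + 64 + 729)^(1/3) = (1010)^(1/3) ≈ 10.0332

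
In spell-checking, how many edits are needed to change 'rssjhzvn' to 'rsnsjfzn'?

Let D[i][j] be the edit distance between the first i characters of 'rssjhzvn' and the first j characters of 'rsnsjfzn', with D[i][0] = i, D[0][j] = j, and D[i][j] = D[i-1][j-1] if the characters match, else 1 + min(D[i-1][j], D[i][j-1], D[i-1][j-1]). Filling the table (rows: prefixes of 'rssjhzvn', columns: prefixes of 'rsnsjfzn'):
     ε  r  s  n  s  j  f  z  n
  ε  0  1  2  3  4  5  6  7  8
  r  1  0  1  2  3  4  5  6  7
  s  2  1  0  1  2  3  4  5  6
  s  3  2  1  1  1  2  3  4  5
  j  4  3  2  2  2  1  2  3  4
  h  5  4  3  3  3  2  2  3  4
  z  6  5  4  4  4  3  3  2  3
  v  7  6  5  5  5  4  4  3  3
  n  8  7  6  5  6  5  5  4  3
The bottom-right entry gives D[8][8] = 3, so no sequence of fewer than 3 edits works. Backtracking through the table gives one optimal edit sequence (3 edits):
  rssjhzvn → rsnsjhzvn (ins n @3)
  rsnsjhzvn → rsnsjfzvn (sub h→f @6)
  rsnsjfzvn → rsnsjfzn (del v @8)
Edit distance = 3.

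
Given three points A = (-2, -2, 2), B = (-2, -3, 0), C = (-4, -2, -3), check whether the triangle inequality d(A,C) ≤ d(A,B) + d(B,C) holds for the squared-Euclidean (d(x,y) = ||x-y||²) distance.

d(A,B) = 0² + 1² + 2² = 5, d(B,C) = 2² + 1² + 3² = 14, d(A,C) = 2² + 0² + 5² = 29.
d(A,C) = 29 > 5 + 14 = 19. Triangle inequality is VIOLATED. (Squared-Euclidean is not a metric — this is a counterexample.)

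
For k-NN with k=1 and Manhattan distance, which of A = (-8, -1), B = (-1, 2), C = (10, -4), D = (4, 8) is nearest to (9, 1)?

Distances: d(A) = 19, d(B) = 11, d(C) = 6, d(D) = 12. Nearest: C = (10, -4) with distance 6.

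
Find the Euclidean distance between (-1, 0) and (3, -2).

√(Σ(x_i - y_i)²) = √((-1 - 3)² + (0 - (-2))²)
= √((-4)² + 2²) = √(16 + 4) = √20 ≈ 4.4721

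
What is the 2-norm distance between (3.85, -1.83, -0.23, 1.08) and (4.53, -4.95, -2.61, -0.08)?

(Σ|x_i - y_i|^2)^(1/2) = (|3.85 - 4.53|^2 + |-1.83 - (-4.95)|^2 + |-0.23 - (-2.61)|^2 + |1.08 - (-0.08)|^2)^(1/2)
= (0.68^2 + 3.12^2 + 2.38^2 + 1.16^2)^(1/2) = (0.4624 + 9.7344 + 5.6644 + 1.3456)^(1/2) = (17.2068)^(1/2) ≈ 4.1481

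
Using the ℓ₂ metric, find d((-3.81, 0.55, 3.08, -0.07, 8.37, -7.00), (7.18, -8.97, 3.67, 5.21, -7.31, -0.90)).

√(Σ(x_i - y_i)²) = √((-3.81 - 7.18)² + (0.55 - (-8.97))² + (3.08 - 3.67)² + (-0.07 - 5.21)² + (8.37 - (-7.31))² + (-7 - (-0.9))²)
= √((-10.99)² + 9.52² + (-0.59)² + (-5.28)² + 15.68² + (-6.1)²) = √(120.7801 + 90.6304 + 0.3481 + 27.8784 + 245.8624 + 37.21) = √522.7094 ≈ 22.8628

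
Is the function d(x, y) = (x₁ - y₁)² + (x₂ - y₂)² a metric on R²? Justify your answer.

No. The squared Euclidean distance fails the triangle inequality. Counterexample: x = (0, 0), y = (4, 4), z = (8, 8). d(x,z) = 8² + 8² = 128, but d(x,y) + d(y,z) = (4² + 4²) + (4² + 4²) = 32 + 32 = 64. Since 128 > 64, the triangle inequality is violated. (Note: √d, the ordinary Euclidean distance, IS a metric.)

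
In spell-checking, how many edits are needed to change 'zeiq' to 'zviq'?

Let D[i][j] be the edit distance between the first i characters of 'zeiq' and the first j characters of 'zviq', with D[i][0] = i, D[0][j] = j, and D[i][j] = D[i-1][j-1] if the characters match, else 1 + min(D[i-1][j], D[i][j-1], D[i-1][j-1]). Filling the table (rows: prefixes of 'zeiq', columns: prefixes of 'zviq'):
     ε  z  v  i  q
  ε  0  1  2  3  4
  z  1  0  1  2  3
  e  2  1  1  2  3
  i  3  2  2  1  2
  q  4  3  3  2  1
The bottom-right entry gives D[4][4] = 1, so no sequence of fewer than 1 edit works. Backtracking through the table gives one optimal edit sequence (1 edit):
  zeiq → zviq (sub e→v @2)
Edit distance = 1.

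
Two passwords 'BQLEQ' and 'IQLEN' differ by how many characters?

Differing positions: 1, 5. Hamming distance = 2.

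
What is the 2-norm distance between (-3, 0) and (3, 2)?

(Σ|x_i - y_i|^2)^(1/2) = (|-3 - 3|^2 + |0 - 2|^2)^(1/2)
= (6^2 + 2^2)^(1/2) = (36 + 4)^(1/2) = (40)^(1/2) ≈ 6.3246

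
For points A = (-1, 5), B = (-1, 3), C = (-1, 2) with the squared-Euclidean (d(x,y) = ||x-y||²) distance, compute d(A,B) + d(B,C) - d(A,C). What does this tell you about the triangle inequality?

d(A,B) = 0² + 2² = 4, d(B,C) = 0² + 1² = 1, d(A,C) = 0² + 3² = 9.
d(A,B) + d(B,C) - d(A,C) = 4 + 1 - 9 = 5 - 9 = -4. This is < 0, so the triangle inequality FAILS for these points (squared-Euclidean is not a metric).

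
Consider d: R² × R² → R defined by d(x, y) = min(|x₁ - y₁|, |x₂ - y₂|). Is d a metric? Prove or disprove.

No. d fails identity of indiscernibles: take x = (1, 0) and y = (1, 3). Then d(x,y) = min(|1 - 1|, |0 - 3|) = min(0, 3) = 0, yet x ≠ y.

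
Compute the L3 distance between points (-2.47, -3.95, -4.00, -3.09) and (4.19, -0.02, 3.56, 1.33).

(Σ|x_i - y_i|^3)^(1/3) = (|-2.47 - 4.19|^3 + |-3.95 - (-0.02)|^3 + |-4 - 3.56|^3 + |-3.09 - 1.33|^3)^(1/3)
= (6.66^3 + 3.93^3 + 7.56^3 + 4.42^3)^(1/3) ≈ (295.4083 + 60.6985 + 432.0812 + 86.3509)^(1/3) = (874.5389)^(1/3) ≈ 9.563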